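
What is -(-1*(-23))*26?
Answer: -598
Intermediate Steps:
-(-1*(-23))*26 = -23*26 = -1*598 = -598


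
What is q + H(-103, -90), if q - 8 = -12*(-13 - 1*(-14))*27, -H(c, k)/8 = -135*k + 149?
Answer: -98708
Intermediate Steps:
H(c, k) = -1192 + 1080*k (H(c, k) = -8*(-135*k + 149) = -8*(149 - 135*k) = -1192 + 1080*k)
q = -316 (q = 8 - 12*(-13 - 1*(-14))*27 = 8 - 12*(-13 + 14)*27 = 8 - 12*1*27 = 8 - 12*27 = 8 - 324 = -316)
q + H(-103, -90) = -316 + (-1192 + 1080*(-90)) = -316 + (-1192 - 97200) = -316 - 98392 = -98708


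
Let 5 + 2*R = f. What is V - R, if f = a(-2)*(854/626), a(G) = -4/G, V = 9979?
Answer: 6247565/626 ≈ 9980.1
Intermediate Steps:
f = 854/313 (f = (-4/(-2))*(854/626) = (-4*(-½))*(854*(1/626)) = 2*(427/313) = 854/313 ≈ 2.7284)
R = -711/626 (R = -5/2 + (½)*(854/313) = -5/2 + 427/313 = -711/626 ≈ -1.1358)
V - R = 9979 - 1*(-711/626) = 9979 + 711/626 = 6247565/626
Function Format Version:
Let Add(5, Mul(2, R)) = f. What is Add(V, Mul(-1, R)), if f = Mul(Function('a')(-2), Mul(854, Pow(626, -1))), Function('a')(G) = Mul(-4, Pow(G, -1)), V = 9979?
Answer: Rational(6247565, 626) ≈ 9980.1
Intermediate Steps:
f = Rational(854, 313) (f = Mul(Mul(-4, Pow(-2, -1)), Mul(854, Pow(626, -1))) = Mul(Mul(-4, Rational(-1, 2)), Mul(854, Rational(1, 626))) = Mul(2, Rational(427, 313)) = Rational(854, 313) ≈ 2.7284)
R = Rational(-711, 626) (R = Add(Rational(-5, 2), Mul(Rational(1, 2), Rational(854, 313))) = Add(Rational(-5, 2), Rational(427, 313)) = Rational(-711, 626) ≈ -1.1358)
Add(V, Mul(-1, R)) = Add(9979, Mul(-1, Rational(-711, 626))) = Add(9979, Rational(711, 626)) = Rational(6247565, 626)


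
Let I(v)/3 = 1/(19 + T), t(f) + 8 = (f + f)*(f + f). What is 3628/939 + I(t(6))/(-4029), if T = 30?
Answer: 238746857/61792773 ≈ 3.8637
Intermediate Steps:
t(f) = -8 + 4*f² (t(f) = -8 + (f + f)*(f + f) = -8 + (2*f)*(2*f) = -8 + 4*f²)
I(v) = 3/49 (I(v) = 3/(19 + 30) = 3/49)
3628/939 + I(t(6))/(-4029) = 3628/939 + (3/49)/(-4029) = 3628*(1/939) + (3/49)*(-1/4029) = 3628/939 - 1/65807 = 238746857/61792773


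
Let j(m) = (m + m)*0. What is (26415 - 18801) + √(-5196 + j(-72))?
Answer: 7614 + 2*I*√1299 ≈ 7614.0 + 72.083*I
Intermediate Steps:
j(m) = 0 (j(m) = (2*m)*0 = 0)
(26415 - 18801) + √(-5196 + j(-72)) = (26415 - 18801) + √(-5196 + 0) = 7614 + √(-5196) = 7614 + 2*I*√1299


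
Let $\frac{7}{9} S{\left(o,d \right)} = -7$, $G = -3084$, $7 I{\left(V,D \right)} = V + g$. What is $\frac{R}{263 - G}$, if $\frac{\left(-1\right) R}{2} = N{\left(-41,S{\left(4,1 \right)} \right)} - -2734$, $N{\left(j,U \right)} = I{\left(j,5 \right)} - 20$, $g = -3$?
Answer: $- \frac{37908}{23429} \approx -1.618$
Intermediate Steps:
$I{\left(V,D \right)} = - \frac{3}{7} + \frac{V}{7}$ ($I{\left(V,D \right)} = \frac{V - 3}{7} = \frac{-3 + V}{7} = - \frac{3}{7} + \frac{V}{7}$)
$S{\left(o,d \right)} = -9$ ($S{\left(o,d \right)} = \frac{9}{7} \left(-7\right) = -9$)
$N{\left(j,U \right)} = - \frac{143}{7} + \frac{j}{7}$ ($N{\left(j,U \right)} = \left(- \frac{3}{7} + \frac{j}{7}\right) - 20 = - \frac{143}{7} + \frac{j}{7}$)
$R = - \frac{37908}{7}$ ($R = - 2 \left(\left(- \frac{143}{7} + \frac{1}{7} \left(-41\right)\right) - -2734\right) = - 2 \left(\left(- \frac{143}{7} - \frac{41}{7}\right) + 2734\right) = - 2 \left(- \frac{184}{7} + 2734\right) = \left(-2\right) \frac{18954}{7} = - \frac{37908}{7} \approx -5415.4$)
$\frac{R}{263 - G} = - \frac{37908}{7 \left(263 - -3084\right)} = - \frac{37908}{7 \left(263 + 3084\right)} = - \frac{37908}{7 \cdot 3347} = \left(- \frac{37908}{7}\right) \frac{1}{3347} = - \frac{37908}{23429}$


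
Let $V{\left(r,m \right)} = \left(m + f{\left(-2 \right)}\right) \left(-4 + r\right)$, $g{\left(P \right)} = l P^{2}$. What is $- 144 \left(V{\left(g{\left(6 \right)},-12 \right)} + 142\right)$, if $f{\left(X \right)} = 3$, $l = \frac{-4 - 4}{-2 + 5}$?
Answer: $-150048$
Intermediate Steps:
$l = - \frac{8}{3} \approx -2.6667$
$g{\left(P \right)} = - \frac{8 P^{2}}{3}$
$V{\left(r,m \right)} = \left(-4 + r\right) \left(3 + m\right)$ ($V{\left(r,m \right)} = \left(m + 3\right) \left(-4 + r\right) = \left(3 + m\right) \left(-4 + r\right) = \left(-4 + r\right) \left(3 + m\right)$)
$- 144 \left(V{\left(g{\left(6 \right)},-12 \right)} + 142\right) = - 144 \left(\left(-12 - -48 + 3 \left(- \frac{8 \cdot 6^{2}}{3}\right) - 12 \left(- \frac{8 \cdot 6^{2}}{3}\right)\right) + 142\right) = - 144 \left(\left(-12 + 48 + 3 \left(\left(- \frac{8}{3}\right) 36\right) - 12 \left(\left(- \frac{8}{3}\right) 36\right)\right) + 142\right) = - 144 \left(\left(-12 + 48 + 3 \left(-96\right) - -1152\right) + 142\right) = - 144 \left(\left(-12 + 48 - 288 + 1152\right) + 142\right) = - 144 \left(900 + 142\right) = \left(-144\right) 1042 = -150048$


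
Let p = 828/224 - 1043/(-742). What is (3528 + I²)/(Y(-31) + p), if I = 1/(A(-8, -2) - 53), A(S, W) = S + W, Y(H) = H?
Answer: -5937116392/43582455 ≈ -136.23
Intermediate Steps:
p = 15143/2968 (p = 828*(1/224) - 1043*(-1/742) = 207/56 + 149/106 = 15143/2968 ≈ 5.1021)
I = -1/63 (I = 1/((-8 - 2) - 53) = 1/(-10 - 53) = 1/(-63) = -1/63 ≈ -0.015873)
(3528 + I²)/(Y(-31) + p) = (3528 + (-1/63)²)/(-31 + 15143/2968) = (3528 + 1/3969)/(-76865/2968) = (14002633/3969)*(-2968/76865) = -5937116392/43582455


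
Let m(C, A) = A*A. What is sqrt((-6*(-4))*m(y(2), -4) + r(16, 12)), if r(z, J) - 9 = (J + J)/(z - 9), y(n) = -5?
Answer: 5*sqrt(777)/7 ≈ 19.911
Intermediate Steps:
m(C, A) = A**2
r(z, J) = 9 + 2*J/(-9 + z) (r(z, J) = 9 + (J + J)/(z - 9) = 9 + (2*J)/(-9 + z) = 9 + 2*J/(-9 + z))
sqrt((-6*(-4))*m(y(2), -4) + r(16, 12)) = sqrt(-6*(-4)*(-4)**2 + (-81 + 2*12 + 9*16)/(-9 + 16)) = sqrt(24*16 + (-81 + 24 + 144)/7) = sqrt(384 + (1/7)*87) = sqrt(384 + 87/7) = sqrt(2775/7) = 5*sqrt(777)/7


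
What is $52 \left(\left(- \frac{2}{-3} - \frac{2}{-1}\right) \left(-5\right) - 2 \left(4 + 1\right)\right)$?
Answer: $- \frac{3640}{3} \approx -1213.3$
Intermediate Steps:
$52 \left(\left(- \frac{2}{-3} - \frac{2}{-1}\right) \left(-5\right) - 2 \left(4 + 1\right)\right) = 52 \left(\left(\left(-2\right) \left(- \frac{1}{3}\right) - -2\right) \left(-5\right) - 10\right) = 52 \left(\left(\frac{2}{3} + 2\right) \left(-5\right) - 10\right) = 52 \left(\frac{8}{3} \left(-5\right) - 10\right) = 52 \left(- \frac{40}{3} - 10\right) = 52 \left(- \frac{70}{3}\right) = - \frac{3640}{3}$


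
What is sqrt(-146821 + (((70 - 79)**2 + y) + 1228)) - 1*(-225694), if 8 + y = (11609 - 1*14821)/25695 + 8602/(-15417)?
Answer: 225694 + I*sqrt(96077560710990)/25695 ≈ 2.2569e+5 + 381.47*I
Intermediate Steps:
y = -669326/77085 (y = -8 + ((11609 - 1*14821)/25695 + 8602/(-15417)) = -8 + ((11609 - 14821)*(1/25695) + 8602*(-1/15417)) = -8 + (-3212*1/25695 - 8602/15417) = -8 + (-3212/25695 - 8602/15417) = -8 - 52646/77085 = -669326/77085 ≈ -8.6830)
sqrt(-146821 + (((70 - 79)**2 + y) + 1228)) - 1*(-225694) = sqrt(-146821 + (((70 - 79)**2 - 669326/77085) + 1228)) - 1*(-225694) = sqrt(-146821 + (((-9)**2 - 669326/77085) + 1228)) + 225694 = sqrt(-146821 + ((81 - 669326/77085) + 1228)) + 225694 = sqrt(-146821 + (5574559/77085 + 1228)) + 225694 = sqrt(-146821 + 100234939/77085) + 225694 = sqrt(-11217461846/77085) + 225694 = I*sqrt(96077560710990)/25695 + 225694 = 225694 + I*sqrt(96077560710990)/25695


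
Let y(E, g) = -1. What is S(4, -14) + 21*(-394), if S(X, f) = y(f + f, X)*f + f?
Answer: -8274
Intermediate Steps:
S(X, f) = 0 (S(X, f) = -f + f = 0)
S(4, -14) + 21*(-394) = 0 + 21*(-394) = 0 - 8274 = -8274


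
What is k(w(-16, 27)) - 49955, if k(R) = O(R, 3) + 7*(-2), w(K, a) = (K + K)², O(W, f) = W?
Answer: -48945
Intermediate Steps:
w(K, a) = 4*K² (w(K, a) = (2*K)² = 4*K²)
k(R) = -14 + R (k(R) = R + 7*(-2) = R - 14 = -14 + R)
k(w(-16, 27)) - 49955 = (-14 + 4*(-16)²) - 49955 = (-14 + 4*256) - 49955 = (-14 + 1024) - 49955 = 1010 - 49955 = -48945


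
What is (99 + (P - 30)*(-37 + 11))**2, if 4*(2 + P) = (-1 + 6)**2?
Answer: 2362369/4 ≈ 5.9059e+5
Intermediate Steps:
P = 17/4 (P = -2 + (-1 + 6)**2/4 = -2 + (1/4)*5**2 = -2 + (1/4)*25 = -2 + 25/4 = 17/4 ≈ 4.2500)
(99 + (P - 30)*(-37 + 11))**2 = (99 + (17/4 - 30)*(-37 + 11))**2 = (99 - 103/4*(-26))**2 = (99 + 1339/2)**2 = (1537/2)**2 = 2362369/4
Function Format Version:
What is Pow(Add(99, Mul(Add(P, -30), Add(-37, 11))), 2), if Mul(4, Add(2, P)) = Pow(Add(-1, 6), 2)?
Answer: Rational(2362369, 4) ≈ 5.9059e+5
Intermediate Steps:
P = Rational(17, 4) (P = Add(-2, Mul(Rational(1, 4), Pow(Add(-1, 6), 2))) = Add(-2, Mul(Rational(1, 4), Pow(5, 2))) = Add(-2, Mul(Rational(1, 4), 25)) = Add(-2, Rational(25, 4)) = Rational(17, 4) ≈ 4.2500)
Pow(Add(99, Mul(Add(P, -30), Add(-37, 11))), 2) = Pow(Add(99, Mul(Add(Rational(17, 4), -30), Add(-37, 11))), 2) = Pow(Add(99, Mul(Rational(-103, 4), -26)), 2) = Pow(Add(99, Rational(1339, 2)), 2) = Pow(Rational(1537, 2), 2) = Rational(2362369, 4)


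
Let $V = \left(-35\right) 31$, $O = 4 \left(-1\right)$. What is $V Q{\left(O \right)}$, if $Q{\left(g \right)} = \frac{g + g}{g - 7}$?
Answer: $- \frac{8680}{11} \approx -789.09$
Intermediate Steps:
$O = -4$
$V = -1085$
$Q{\left(g \right)} = \frac{2 g}{-7 + g}$
$V Q{\left(O \right)} = - 1085 \cdot 2 \left(-4\right) \frac{1}{-7 - 4} = - 1085 \cdot 2 \left(-4\right) \frac{1}{-11} = - 1085 \cdot 2 \left(-4\right) \left(- \frac{1}{11}\right) = \left(-1085\right) \frac{8}{11} = - \frac{8680}{11}$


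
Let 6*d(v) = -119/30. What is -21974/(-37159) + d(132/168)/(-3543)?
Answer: 14018120681/23697780660 ≈ 0.59154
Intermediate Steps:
d(v) = -119/180 (d(v) = (-119/30)/6 = (-119*1/30)/6 = (⅙)*(-119/30) = -119/180)
-21974/(-37159) + d(132/168)/(-3543) = -21974/(-37159) - 119/180/(-3543) = -21974*(-1/37159) - 119/180*(-1/3543) = 21974/37159 + 119/637740 = 14018120681/23697780660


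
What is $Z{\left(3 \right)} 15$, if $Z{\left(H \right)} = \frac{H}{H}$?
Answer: $15$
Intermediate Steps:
$Z{\left(H \right)} = 1$
$Z{\left(3 \right)} 15 = 1 \cdot 15 = 15$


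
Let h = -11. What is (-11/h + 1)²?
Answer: 4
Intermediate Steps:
(-11/h + 1)² = (-11/(-11) + 1)² = (-11*(-1/11) + 1)² = (1 + 1)² = 2² = 4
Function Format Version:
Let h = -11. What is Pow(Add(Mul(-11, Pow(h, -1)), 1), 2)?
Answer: 4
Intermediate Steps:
Pow(Add(Mul(-11, Pow(h, -1)), 1), 2) = Pow(Add(Mul(-11, Pow(-11, -1)), 1), 2) = Pow(Add(Mul(-11, Rational(-1, 11)), 1), 2) = Pow(Add(1, 1), 2) = Pow(2, 2) = 4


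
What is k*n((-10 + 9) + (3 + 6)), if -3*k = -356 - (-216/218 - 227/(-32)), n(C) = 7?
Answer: 2947035/3488 ≈ 844.91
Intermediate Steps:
k = 421005/3488 (k = -(-356 - (-216/218 - 227/(-32)))/3 = -(-356 - (-216*1/218 - 227*(-1/32)))/3 = -(-356 - (-108/109 + 227/32))/3 = -(-356 - 1*21287/3488)/3 = -(-356 - 21287/3488)/3 = -1/3*(-1263015/3488) = 421005/3488 ≈ 120.70)
k*n((-10 + 9) + (3 + 6)) = (421005/3488)*7 = 2947035/3488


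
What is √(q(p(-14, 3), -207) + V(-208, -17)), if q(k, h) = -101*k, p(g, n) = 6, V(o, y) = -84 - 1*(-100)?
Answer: I*√590 ≈ 24.29*I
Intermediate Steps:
V(o, y) = 16 (V(o, y) = -84 + 100 = 16)
√(q(p(-14, 3), -207) + V(-208, -17)) = √(-101*6 + 16) = √(-606 + 16) = √(-590) = I*√590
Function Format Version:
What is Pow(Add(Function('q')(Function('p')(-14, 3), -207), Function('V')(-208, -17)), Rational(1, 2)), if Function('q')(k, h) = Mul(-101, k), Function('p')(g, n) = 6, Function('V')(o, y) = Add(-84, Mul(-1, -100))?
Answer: Mul(I, Pow(590, Rational(1, 2))) ≈ Mul(24.290, I)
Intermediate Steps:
Function('V')(o, y) = 16 (Function('V')(o, y) = Add(-84, 100) = 16)
Pow(Add(Function('q')(Function('p')(-14, 3), -207), Function('V')(-208, -17)), Rational(1, 2)) = Pow(Add(Mul(-101, 6), 16), Rational(1, 2)) = Pow(Add(-606, 16), Rational(1, 2)) = Pow(-590, Rational(1, 2)) = Mul(I, Pow(590, Rational(1, 2)))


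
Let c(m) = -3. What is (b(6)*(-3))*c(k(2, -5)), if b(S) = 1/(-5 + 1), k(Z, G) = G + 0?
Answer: -9/4 ≈ -2.2500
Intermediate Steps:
k(Z, G) = G
b(S) = -1/4 (b(S) = 1/(-4) = -1/4)
(b(6)*(-3))*c(k(2, -5)) = -1/4*(-3)*(-3) = (3/4)*(-3) = -9/4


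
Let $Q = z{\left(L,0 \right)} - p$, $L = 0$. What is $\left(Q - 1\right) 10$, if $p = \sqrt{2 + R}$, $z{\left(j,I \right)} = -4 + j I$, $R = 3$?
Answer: $-50 - 10 \sqrt{5} \approx -72.361$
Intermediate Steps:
$z{\left(j,I \right)} = -4 + I j$
$p = \sqrt{5}$ ($p = \sqrt{2 + 3} = \sqrt{5} \approx 2.2361$)
$Q = -4 - \sqrt{5}$ ($Q = \left(-4 + 0 \cdot 0\right) - \sqrt{5} = \left(-4 + 0\right) - \sqrt{5} = -4 - \sqrt{5} \approx -6.2361$)
$\left(Q - 1\right) 10 = \left(\left(-4 - \sqrt{5}\right) - 1\right) 10 = \left(-5 - \sqrt{5}\right) 10 = -50 - 10 \sqrt{5}$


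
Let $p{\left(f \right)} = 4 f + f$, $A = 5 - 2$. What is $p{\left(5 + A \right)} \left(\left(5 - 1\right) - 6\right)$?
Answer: $-80$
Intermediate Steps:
$A = 3$ ($A = 5 - 2 = 3$)
$p{\left(f \right)} = 5 f$
$p{\left(5 + A \right)} \left(\left(5 - 1\right) - 6\right) = 5 \left(5 + 3\right) \left(\left(5 - 1\right) - 6\right) = 5 \cdot 8 \left(4 - 6\right) = 40 \left(-2\right) = -80$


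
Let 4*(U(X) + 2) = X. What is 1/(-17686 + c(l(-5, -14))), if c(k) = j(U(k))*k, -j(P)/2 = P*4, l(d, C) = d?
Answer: -1/17816 ≈ -5.6129e-5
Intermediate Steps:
U(X) = -2 + X/4
j(P) = -8*P (j(P) = -2*P*4 = -8*P)
c(k) = k*(16 - 2*k) (c(k) = (-8*(-2 + k/4))*k = (16 - 2*k)*k = k*(16 - 2*k))
1/(-17686 + c(l(-5, -14))) = 1/(-17686 + 2*(-5)*(8 - 1*(-5))) = 1/(-17686 + 2*(-5)*(8 + 5)) = 1/(-17686 + 2*(-5)*13) = 1/(-17686 - 130) = 1/(-17816) = -1/17816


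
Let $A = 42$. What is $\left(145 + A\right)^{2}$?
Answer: $34969$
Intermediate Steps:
$\left(145 + A\right)^{2} = \left(145 + 42\right)^{2} = 187^{2} = 34969$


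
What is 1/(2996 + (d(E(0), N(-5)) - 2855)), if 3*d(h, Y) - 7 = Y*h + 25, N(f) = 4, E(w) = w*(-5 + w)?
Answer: 3/455 ≈ 0.0065934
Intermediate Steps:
d(h, Y) = 32/3 + Y*h/3 (d(h, Y) = 7/3 + (Y*h + 25)/3 = 7/3 + (25 + Y*h)/3 = 7/3 + (25/3 + Y*h/3) = 32/3 + Y*h/3)
1/(2996 + (d(E(0), N(-5)) - 2855)) = 1/(2996 + ((32/3 + (⅓)*4*(0*(-5 + 0))) - 2855)) = 1/(2996 + ((32/3 + (⅓)*4*(0*(-5))) - 2855)) = 1/(2996 + ((32/3 + (⅓)*4*0) - 2855)) = 1/(2996 + ((32/3 + 0) - 2855)) = 1/(2996 + (32/3 - 2855)) = 1/(2996 - 8533/3) = 1/(455/3) = 3/455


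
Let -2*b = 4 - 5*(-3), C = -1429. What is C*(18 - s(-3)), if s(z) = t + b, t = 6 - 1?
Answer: -64305/2 ≈ -32153.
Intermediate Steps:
t = 5
b = -19/2 (b = -(4 - 5*(-3))/2 = -(4 + 15)/2 = -½*19 = -19/2 ≈ -9.5000)
s(z) = -9/2 (s(z) = 5 - 19/2 = -9/2)
C*(18 - s(-3)) = -1429*(18 - 1*(-9/2)) = -1429*(18 + 9/2) = -1429*45/2 = -64305/2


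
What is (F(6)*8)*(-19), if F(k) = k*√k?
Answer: -912*√6 ≈ -2233.9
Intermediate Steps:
F(k) = k^(3/2)
(F(6)*8)*(-19) = (6^(3/2)*8)*(-19) = ((6*√6)*8)*(-19) = (48*√6)*(-19) = -912*√6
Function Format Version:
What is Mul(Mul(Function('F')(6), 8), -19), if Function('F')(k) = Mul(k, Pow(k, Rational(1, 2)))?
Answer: Mul(-912, Pow(6, Rational(1, 2))) ≈ -2233.9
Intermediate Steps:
Function('F')(k) = Pow(k, Rational(3, 2))
Mul(Mul(Function('F')(6), 8), -19) = Mul(Mul(Pow(6, Rational(3, 2)), 8), -19) = Mul(Mul(Mul(6, Pow(6, Rational(1, 2))), 8), -19) = Mul(Mul(48, Pow(6, Rational(1, 2))), -19) = Mul(-912, Pow(6, Rational(1, 2)))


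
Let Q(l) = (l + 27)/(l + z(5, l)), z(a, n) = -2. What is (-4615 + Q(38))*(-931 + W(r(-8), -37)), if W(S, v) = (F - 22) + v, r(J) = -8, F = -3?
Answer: 54970825/12 ≈ 4.5809e+6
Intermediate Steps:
Q(l) = (27 + l)/(-2 + l) (Q(l) = (l + 27)/(l - 2) = (27 + l)/(-2 + l))
W(S, v) = -25 + v (W(S, v) = (-3 - 22) + v = -25 + v)
(-4615 + Q(38))*(-931 + W(r(-8), -37)) = (-4615 + (27 + 38)/(-2 + 38))*(-931 + (-25 - 37)) = (-4615 + 65/36)*(-931 - 62) = (-4615 + (1/36)*65)*(-993) = (-4615 + 65/36)*(-993) = -166075/36*(-993) = 54970825/12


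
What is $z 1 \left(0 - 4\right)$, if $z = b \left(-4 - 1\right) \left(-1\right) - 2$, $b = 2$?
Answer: $-32$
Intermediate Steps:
$z = 8$ ($z = 2 \left(-4 - 1\right) \left(-1\right) - 2 = 2 \left(\left(-5\right) \left(-1\right)\right) - 2 = 2 \cdot 5 - 2 = 10 - 2 = 8$)
$z 1 \left(0 - 4\right) = 8 \cdot 1 \left(0 - 4\right) = 8 \cdot 1 \left(-4\right) = 8 \left(-4\right) = -32$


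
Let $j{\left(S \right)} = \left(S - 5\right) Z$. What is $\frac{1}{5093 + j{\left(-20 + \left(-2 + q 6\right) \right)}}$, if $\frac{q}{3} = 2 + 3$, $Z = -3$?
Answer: $\frac{1}{4904} \approx 0.00020392$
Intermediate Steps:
$q = 15$ ($q = 3 \left(2 + 3\right) = 3 \cdot 5 = 15$)
$j{\left(S \right)} = 15 - 3 S$ ($j{\left(S \right)} = \left(S - 5\right) \left(-3\right) = \left(-5 + S\right) \left(-3\right) = 15 - 3 S$)
$\frac{1}{5093 + j{\left(-20 + \left(-2 + q 6\right) \right)}} = \frac{1}{5093 + \left(15 - 3 \left(-20 + \left(-2 + 15 \cdot 6\right)\right)\right)} = \frac{1}{5093 + \left(15 - 3 \left(-20 + \left(-2 + 90\right)\right)\right)} = \frac{1}{5093 + \left(15 - 3 \left(-20 + 88\right)\right)} = \frac{1}{5093 + \left(15 - 204\right)} = \frac{1}{5093 - 189} = \frac{1}{4904}$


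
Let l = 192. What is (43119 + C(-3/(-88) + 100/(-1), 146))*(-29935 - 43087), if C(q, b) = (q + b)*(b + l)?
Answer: -94266107905/22 ≈ -4.2848e+9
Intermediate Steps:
C(q, b) = (192 + b)*(b + q) (C(q, b) = (q + b)*(b + 192) = (b + q)*(192 + b) = (192 + b)*(b + q))
(43119 + C(-3/(-88) + 100/(-1), 146))*(-29935 - 43087) = (43119 + (146**2 + 192*146 + 192*(-3/(-88) + 100/(-1)) + 146*(-3/(-88) + 100/(-1))))*(-29935 - 43087) = (43119 + (21316 + 28032 + 192*(-3*(-1/88) + 100*(-1)) + 146*(-3*(-1/88) + 100*(-1))))*(-73022) = (43119 + (21316 + 28032 + 192*(3/88 - 100) + 146*(3/88 - 100)))*(-73022) = (43119 + (21316 + 28032 + 192*(-8797/88) + 146*(-8797/88)))*(-73022) = (43119 + (21316 + 28032 - 211128/11 - 642181/44))*(-73022) = (43119 + 684619/44)*(-73022) = (2581855/44)*(-73022) = -94266107905/22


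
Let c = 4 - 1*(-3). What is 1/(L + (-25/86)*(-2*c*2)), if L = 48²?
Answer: 43/99422 ≈ 0.00043250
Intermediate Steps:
c = 7 (c = 4 + 3 = 7)
L = 2304
1/(L + (-25/86)*(-2*c*2)) = 1/(2304 + (-25/86)*(-2*7*2)) = 1/(2304 + (-25*1/86)*(-14*2)) = 1/(2304 - 25/86*(-28)) = 1/(2304 + 350/43) = 1/(99422/43) = 43/99422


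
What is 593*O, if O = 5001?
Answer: 2965593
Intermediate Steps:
593*O = 593*5001 = 2965593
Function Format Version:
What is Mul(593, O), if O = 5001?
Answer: 2965593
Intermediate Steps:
Mul(593, O) = Mul(593, 5001) = 2965593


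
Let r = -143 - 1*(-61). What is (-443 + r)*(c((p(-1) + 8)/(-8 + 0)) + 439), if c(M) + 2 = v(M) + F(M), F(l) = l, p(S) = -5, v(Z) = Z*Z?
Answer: -14675325/64 ≈ -2.2930e+5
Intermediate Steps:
v(Z) = Z**2
r = -82 (r = -143 + 61 = -82)
c(M) = -2 + M + M**2 (c(M) = -2 + (M**2 + M) = -2 + (M + M**2) = -2 + M + M**2)
(-443 + r)*(c((p(-1) + 8)/(-8 + 0)) + 439) = (-443 - 82)*((-2 + (-5 + 8)/(-8 + 0) + ((-5 + 8)/(-8 + 0))**2) + 439) = -525*((-2 + 3/(-8) + (3/(-8))**2) + 439) = -525*((-2 + 3*(-1/8) + (3*(-1/8))**2) + 439) = -525*((-2 - 3/8 + (-3/8)**2) + 439) = -525*((-2 - 3/8 + 9/64) + 439) = -525*(-143/64 + 439) = -525*27953/64 = -14675325/64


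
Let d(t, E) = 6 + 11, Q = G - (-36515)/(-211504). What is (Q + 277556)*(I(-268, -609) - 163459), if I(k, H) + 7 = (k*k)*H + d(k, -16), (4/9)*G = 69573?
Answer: -4030975487864852865/211504 ≈ -1.9059e+13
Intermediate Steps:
G = 626157/4 (G = (9/4)*69573 = 626157/4 ≈ 1.5654e+5)
Q = 33108641017/211504 (Q = 626157/4 - (-36515)/(-211504) = 626157/4 - (-36515)*(-1)/211504 = 626157/4 - 1*36515/211504 = 626157/4 - 36515/211504 = 33108641017/211504 ≈ 1.5654e+5)
d(t, E) = 17
I(k, H) = 10 + H*k² (I(k, H) = -7 + ((k*k)*H + 17) = -7 + (k²*H + 17) = -7 + (H*k² + 17) = -7 + (17 + H*k²) = 10 + H*k²)
(Q + 277556)*(I(-268, -609) - 163459) = (33108641017/211504 + 277556)*((10 - 609*(-268)²) - 163459) = 91812845241*((10 - 609*71824) - 163459)/211504 = 91812845241*((10 - 43740816) - 163459)/211504 = 91812845241*(-43740806 - 163459)/211504 = (91812845241/211504)*(-43904265) = -4030975487864852865/211504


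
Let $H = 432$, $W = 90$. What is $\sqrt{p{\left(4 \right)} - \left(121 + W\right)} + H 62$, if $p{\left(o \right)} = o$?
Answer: $26784 + 3 i \sqrt{23} \approx 26784.0 + 14.387 i$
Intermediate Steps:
$\sqrt{p{\left(4 \right)} - \left(121 + W\right)} + H 62 = \sqrt{4 - 211} + 432 \cdot 62 = \sqrt{4 - 211} + 26784 = \sqrt{-207} + 26784 = 3 i \sqrt{23} + 26784 = 26784 + 3 i \sqrt{23}$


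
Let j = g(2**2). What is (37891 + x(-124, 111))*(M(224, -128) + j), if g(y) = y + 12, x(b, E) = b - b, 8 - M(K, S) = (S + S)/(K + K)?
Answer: 931036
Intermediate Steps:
M(K, S) = 8 - S/K (M(K, S) = 8 - (S + S)/(K + K) = 8 - 2*S/(2*K) = 8 - 2*S*1/(2*K) = 8 - S/K)
x(b, E) = 0
g(y) = 12 + y
j = 16 (j = 12 + 2**2 = 12 + 4 = 16)
(37891 + x(-124, 111))*(M(224, -128) + j) = (37891 + 0)*((8 - 1*(-128)/224) + 16) = 37891*((8 - 1*(-128)*1/224) + 16) = 37891*((8 + 4/7) + 16) = 37891*(60/7 + 16) = 37891*(172/7) = 931036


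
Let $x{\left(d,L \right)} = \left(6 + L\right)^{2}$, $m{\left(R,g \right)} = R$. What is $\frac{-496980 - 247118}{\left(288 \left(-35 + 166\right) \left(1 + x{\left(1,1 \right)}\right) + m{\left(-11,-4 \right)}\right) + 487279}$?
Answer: $- \frac{372049}{1186834} \approx -0.31348$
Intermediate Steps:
$\frac{-496980 - 247118}{\left(288 \left(-35 + 166\right) \left(1 + x{\left(1,1 \right)}\right) + m{\left(-11,-4 \right)}\right) + 487279} = \frac{-496980 - 247118}{\left(288 \left(-35 + 166\right) \left(1 + \left(6 + 1\right)^{2}\right) - 11\right) + 487279} = - \frac{744098}{\left(288 \cdot 131 \left(1 + 7^{2}\right) - 11\right) + 487279} = - \frac{744098}{\left(288 \cdot 131 \left(1 + 49\right) - 11\right) + 487279} = - \frac{744098}{\left(288 \cdot 131 \cdot 50 - 11\right) + 487279} = - \frac{744098}{\left(288 \cdot 6550 - 11\right) + 487279} = - \frac{744098}{\left(1886400 - 11\right) + 487279} = - \frac{744098}{1886389 + 487279} = - \frac{744098}{2373668} = \left(-744098\right) \frac{1}{2373668} = - \frac{372049}{1186834}$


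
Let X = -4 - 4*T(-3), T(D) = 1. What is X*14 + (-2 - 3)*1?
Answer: -117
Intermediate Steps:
X = -8 (X = -4 - 4*1 = -4 - 4 = -8)
X*14 + (-2 - 3)*1 = -8*14 + (-2 - 3)*1 = -112 - 5*1 = -112 - 5 = -117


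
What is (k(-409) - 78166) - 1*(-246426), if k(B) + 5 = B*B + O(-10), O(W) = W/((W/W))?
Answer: 335526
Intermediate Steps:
O(W) = W (O(W) = W/1 = W*1 = W)
k(B) = -15 + B² (k(B) = -5 + (B*B - 10) = -5 + (B² - 10) = -5 + (-10 + B²) = -15 + B²)
(k(-409) - 78166) - 1*(-246426) = ((-15 + (-409)²) - 78166) - 1*(-246426) = ((-15 + 167281) - 78166) + 246426 = (167266 - 78166) + 246426 = 89100 + 246426 = 335526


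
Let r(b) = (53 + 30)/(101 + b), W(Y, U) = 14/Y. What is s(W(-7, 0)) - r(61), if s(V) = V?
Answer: -407/162 ≈ -2.5123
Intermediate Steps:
r(b) = 83/(101 + b)
s(W(-7, 0)) - r(61) = 14/(-7) - 83/(101 + 61) = 14*(-⅐) - 83/162 = -2 - 83/162 = -407/162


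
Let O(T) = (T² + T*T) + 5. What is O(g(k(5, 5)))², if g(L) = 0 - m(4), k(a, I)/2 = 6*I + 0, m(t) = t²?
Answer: 267289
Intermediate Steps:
k(a, I) = 12*I (k(a, I) = 2*(6*I + 0) = 2*(6*I) = 12*I)
g(L) = -16 (g(L) = 0 - 1*4² = 0 - 1*16 = 0 - 16 = -16)
O(T) = 5 + 2*T² (O(T) = (T² + T²) + 5 = 2*T² + 5 = 5 + 2*T²)
O(g(k(5, 5)))² = (5 + 2*(-16)²)² = (5 + 2*256)² = (5 + 512)² = 517² = 267289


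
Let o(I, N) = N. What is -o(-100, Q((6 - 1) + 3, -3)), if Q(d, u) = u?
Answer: 3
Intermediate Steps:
-o(-100, Q((6 - 1) + 3, -3)) = -1*(-3) = 3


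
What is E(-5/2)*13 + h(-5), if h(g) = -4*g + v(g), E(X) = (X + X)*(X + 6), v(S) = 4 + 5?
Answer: -397/2 ≈ -198.50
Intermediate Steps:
v(S) = 9
E(X) = 2*X*(6 + X) (E(X) = (2*X)*(6 + X) = 2*X*(6 + X))
h(g) = 9 - 4*g (h(g) = -4*g + 9 = 9 - 4*g)
E(-5/2)*13 + h(-5) = (2*(-5/2)*(6 - 5/2))*13 + (9 - 4*(-5)) = (2*(-5*½)*(6 - 5*½))*13 + (9 + 20) = (2*(-5/2)*(6 - 5/2))*13 + 29 = (2*(-5/2)*(7/2))*13 + 29 = -35/2*13 + 29 = -455/2 + 29 = -397/2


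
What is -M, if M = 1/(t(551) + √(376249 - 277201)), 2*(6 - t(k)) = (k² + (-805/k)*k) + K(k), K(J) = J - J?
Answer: 6308/954976609 + √24762/11459719308 ≈ 6.6191e-6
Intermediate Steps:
K(J) = 0
t(k) = 817/2 - k²/2 (t(k) = 6 - ((k² + (-805/k)*k) + 0)/2 = 6 - ((k² - 805) + 0)/2 = 6 - ((-805 + k²) + 0)/2 = 6 - (-805 + k²)/2 = 6 + (805/2 - k²/2) = 817/2 - k²/2)
M = 1/(-151392 + 2*√24762) (M = 1/((817/2 - ½*551²) + √(376249 - 277201)) = 1/((817/2 - ½*303601) + √99048) = 1/((817/2 - 303601/2) + 2*√24762) = 1/(-151392 + 2*√24762) ≈ -6.6191e-6)
-M = -(-6308/954976609 - √24762/11459719308) = 6308/954976609 + √24762/11459719308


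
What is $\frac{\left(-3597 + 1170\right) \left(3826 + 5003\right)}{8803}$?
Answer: $- \frac{21427983}{8803} \approx -2434.2$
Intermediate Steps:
$\frac{\left(-3597 + 1170\right) \left(3826 + 5003\right)}{8803} = \left(-2427\right) 8829 \cdot \frac{1}{8803} = \left(-21427983\right) \frac{1}{8803} = - \frac{21427983}{8803}$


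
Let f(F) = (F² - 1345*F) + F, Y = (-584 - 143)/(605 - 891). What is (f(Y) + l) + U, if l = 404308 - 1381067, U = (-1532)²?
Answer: 111803277301/81796 ≈ 1.3669e+6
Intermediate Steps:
Y = 727/286 (Y = -727/(-286) = -727*(-1/286) = 727/286 ≈ 2.5420)
f(F) = F² - 1344*F
U = 2347024
l = -976759
(f(Y) + l) + U = (727*(-1344 + 727/286)/286 - 976759) + 2347024 = ((727/286)*(-383657/286) - 976759) + 2347024 = (-278918639/81796 - 976759) + 2347024 = -80173897803/81796 + 2347024 = 111803277301/81796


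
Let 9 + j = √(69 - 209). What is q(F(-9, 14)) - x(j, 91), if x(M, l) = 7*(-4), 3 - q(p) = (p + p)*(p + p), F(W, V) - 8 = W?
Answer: 27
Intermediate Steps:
F(W, V) = 8 + W
q(p) = 3 - 4*p² (q(p) = 3 - (p + p)*(p + p) = 3 - 2*p*2*p = 3 - 4*p²)
j = -9 + 2*I*√35 (j = -9 + √(69 - 209) = -9 + √(-140) = -9 + 2*I*√35 ≈ -9.0 + 11.832*I)
x(M, l) = -28
q(F(-9, 14)) - x(j, 91) = (3 - 4*(8 - 9)²) - 1*(-28) = (3 - 4*(-1)²) + 28 = (3 - 4*1) + 28 = (3 - 4) + 28 = -1 + 28 = 27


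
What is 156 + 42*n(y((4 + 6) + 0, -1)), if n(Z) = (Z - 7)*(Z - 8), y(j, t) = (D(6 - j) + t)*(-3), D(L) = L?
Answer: 2508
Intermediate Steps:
y(j, t) = -18 - 3*t + 3*j (y(j, t) = ((6 - j) + t)*(-3) = (6 + t - j)*(-3) = -18 - 3*t + 3*j)
n(Z) = (-8 + Z)*(-7 + Z) (n(Z) = (-7 + Z)*(-8 + Z) = (-8 + Z)*(-7 + Z))
156 + 42*n(y((4 + 6) + 0, -1)) = 156 + 42*(56 + (-18 - 3*(-1) + 3*((4 + 6) + 0))² - 15*(-18 - 3*(-1) + 3*((4 + 6) + 0))) = 156 + 42*(56 + (-18 + 3 + 3*(10 + 0))² - 15*(-18 + 3 + 3*(10 + 0))) = 156 + 42*(56 + (-18 + 3 + 3*10)² - 15*(-18 + 3 + 3*10)) = 156 + 42*(56 + (-18 + 3 + 30)² - 15*(-18 + 3 + 30)) = 156 + 42*(56 + 15² - 15*15) = 156 + 42*(56 + 225 - 225) = 156 + 42*56 = 156 + 2352 = 2508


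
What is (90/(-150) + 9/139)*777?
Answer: -289044/695 ≈ -415.89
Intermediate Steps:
(90/(-150) + 9/139)*777 = (90*(-1/150) + 9*(1/139))*777 = (-3/5 + 9/139)*777 = -372/695*777 = -289044/695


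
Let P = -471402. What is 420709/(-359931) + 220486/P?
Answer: -46280468414/28278698877 ≈ -1.6366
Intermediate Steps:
420709/(-359931) + 220486/P = 420709/(-359931) + 220486/(-471402) = 420709*(-1/359931) + 220486*(-1/471402) = -420709/359931 - 110243/235701 = -46280468414/28278698877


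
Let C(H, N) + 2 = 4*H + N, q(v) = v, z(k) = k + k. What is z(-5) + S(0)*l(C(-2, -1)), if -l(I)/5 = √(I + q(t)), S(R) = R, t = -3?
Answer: -10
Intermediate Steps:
z(k) = 2*k
C(H, N) = -2 + N + 4*H (C(H, N) = -2 + (4*H + N) = -2 + (N + 4*H) = -2 + N + 4*H)
l(I) = -5*√(-3 + I) (l(I) = -5*√(I - 3) = -5*√(-3 + I))
z(-5) + S(0)*l(C(-2, -1)) = 2*(-5) + 0*(-5*√(-3 + (-2 - 1 + 4*(-2)))) = -10 + 0*(-5*√(-3 + (-2 - 1 - 8))) = -10 + 0*(-5*√(-3 - 11)) = -10 + 0*(-5*I*√14) = -10 + 0 = -10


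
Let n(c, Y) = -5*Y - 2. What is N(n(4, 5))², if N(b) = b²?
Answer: 531441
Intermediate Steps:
n(c, Y) = -2 - 5*Y
N(n(4, 5))² = ((-2 - 5*5)²)² = ((-2 - 25)²)² = ((-27)²)² = 729² = 531441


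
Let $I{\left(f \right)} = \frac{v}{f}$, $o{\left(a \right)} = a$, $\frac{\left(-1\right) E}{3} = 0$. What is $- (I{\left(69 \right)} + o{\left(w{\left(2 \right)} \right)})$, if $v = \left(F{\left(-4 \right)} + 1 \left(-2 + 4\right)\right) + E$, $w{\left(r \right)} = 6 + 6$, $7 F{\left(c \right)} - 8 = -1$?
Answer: $- \frac{277}{23} \approx -12.043$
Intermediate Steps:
$E = 0$ ($E = \left(-3\right) 0 = 0$)
$F{\left(c \right)} = 1$ ($F{\left(c \right)} = \frac{8}{7} + \frac{1}{7} \left(-1\right) = \frac{8}{7} - \frac{1}{7} = 1$)
$w{\left(r \right)} = 12$
$v = 3$ ($v = \left(1 + 1 \left(-2 + 4\right)\right) + 0 = \left(1 + 1 \cdot 2\right) + 0 = \left(1 + 2\right) + 0 = 3 + 0 = 3$)
$I{\left(f \right)} = \frac{3}{f}$
$- (I{\left(69 \right)} + o{\left(w{\left(2 \right)} \right)}) = - (\frac{3}{69} + 12) = - (3 \cdot \frac{1}{69} + 12) = - (\frac{1}{23} + 12) = \left(-1\right) \frac{277}{23} = - \frac{277}{23}$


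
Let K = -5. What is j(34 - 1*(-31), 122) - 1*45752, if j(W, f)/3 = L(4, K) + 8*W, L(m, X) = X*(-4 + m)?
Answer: -44192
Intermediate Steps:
j(W, f) = 24*W (j(W, f) = 3*(-5*(-4 + 4) + 8*W) = 3*(-5*0 + 8*W) = 3*(0 + 8*W) = 3*(8*W) = 24*W)
j(34 - 1*(-31), 122) - 1*45752 = 24*(34 - 1*(-31)) - 1*45752 = 24*(34 + 31) - 45752 = 24*65 - 45752 = 1560 - 45752 = -44192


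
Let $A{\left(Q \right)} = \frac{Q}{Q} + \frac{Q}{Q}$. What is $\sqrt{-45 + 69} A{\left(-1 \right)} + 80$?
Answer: $80 + 4 \sqrt{6} \approx 89.798$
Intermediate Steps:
$A{\left(Q \right)} = 2$ ($A{\left(Q \right)} = 1 + 1 = 2$)
$\sqrt{-45 + 69} A{\left(-1 \right)} + 80 = \sqrt{-45 + 69} \cdot 2 + 80 = \sqrt{24} \cdot 2 + 80 = 2 \sqrt{6} \cdot 2 + 80 = 4 \sqrt{6} + 80 = 80 + 4 \sqrt{6}$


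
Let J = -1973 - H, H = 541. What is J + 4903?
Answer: 2389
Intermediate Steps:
J = -2514 (J = -1973 - 1*541 = -1973 - 541 = -2514)
J + 4903 = -2514 + 4903 = 2389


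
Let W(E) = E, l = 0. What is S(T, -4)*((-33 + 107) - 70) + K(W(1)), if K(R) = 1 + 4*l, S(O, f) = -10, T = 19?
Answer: -39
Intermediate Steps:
K(R) = 1 (K(R) = 1 + 4*0 = 1 + 0 = 1)
S(T, -4)*((-33 + 107) - 70) + K(W(1)) = -10*((-33 + 107) - 70) + 1 = -10*(74 - 70) + 1 = -10*4 + 1 = -40 + 1 = -39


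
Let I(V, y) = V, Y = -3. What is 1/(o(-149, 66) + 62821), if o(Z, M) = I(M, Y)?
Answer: 1/62887 ≈ 1.5902e-5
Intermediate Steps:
o(Z, M) = M
1/(o(-149, 66) + 62821) = 1/(66 + 62821) = 1/62887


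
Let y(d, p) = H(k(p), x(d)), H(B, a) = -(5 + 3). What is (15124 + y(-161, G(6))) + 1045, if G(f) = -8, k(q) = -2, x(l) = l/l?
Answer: 16161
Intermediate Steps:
x(l) = 1
H(B, a) = -8 (H(B, a) = -1*8 = -8)
y(d, p) = -8
(15124 + y(-161, G(6))) + 1045 = (15124 - 8) + 1045 = 15116 + 1045 = 16161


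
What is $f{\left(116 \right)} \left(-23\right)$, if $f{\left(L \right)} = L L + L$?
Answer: $-312156$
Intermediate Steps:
$f{\left(L \right)} = L + L^{2}$ ($f{\left(L \right)} = L^{2} + L = L + L^{2}$)
$f{\left(116 \right)} \left(-23\right) = 116 \left(1 + 116\right) \left(-23\right) = 116 \cdot 117 \left(-23\right) = 13572 \left(-23\right) = -312156$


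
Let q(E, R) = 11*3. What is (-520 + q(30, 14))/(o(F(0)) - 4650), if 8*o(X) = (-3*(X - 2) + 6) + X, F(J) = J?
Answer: 974/9297 ≈ 0.10476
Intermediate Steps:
q(E, R) = 33
o(X) = 3/2 - X/4 (o(X) = ((-3*(X - 2) + 6) + X)/8 = ((-3*(-2 + X) + 6) + X)/8 = (((6 - 3*X) + 6) + X)/8 = ((12 - 3*X) + X)/8 = (12 - 2*X)/8 = 3/2 - X/4)
(-520 + q(30, 14))/(o(F(0)) - 4650) = (-520 + 33)/((3/2 - ¼*0) - 4650) = -487/((3/2 + 0) - 4650) = -487/(3/2 - 4650) = -487/(-9297/2) = -487*(-2/9297) = 974/9297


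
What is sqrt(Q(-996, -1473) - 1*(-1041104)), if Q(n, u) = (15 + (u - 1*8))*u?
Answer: 13*sqrt(18938) ≈ 1789.0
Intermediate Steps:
Q(n, u) = u*(7 + u) (Q(n, u) = (15 + (u - 8))*u = (15 + (-8 + u))*u = (7 + u)*u = u*(7 + u))
sqrt(Q(-996, -1473) - 1*(-1041104)) = sqrt(-1473*(7 - 1473) - 1*(-1041104)) = sqrt(-1473*(-1466) + 1041104) = sqrt(2159418 + 1041104) = sqrt(3200522) = 13*sqrt(18938)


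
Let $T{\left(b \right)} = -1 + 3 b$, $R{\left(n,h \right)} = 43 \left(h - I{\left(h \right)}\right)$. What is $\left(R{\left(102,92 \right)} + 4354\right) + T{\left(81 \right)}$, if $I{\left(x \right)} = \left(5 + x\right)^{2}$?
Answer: $-396035$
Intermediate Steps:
$R{\left(n,h \right)} = - 43 \left(5 + h\right)^{2} + 43 h$ ($R{\left(n,h \right)} = 43 \left(h - \left(5 + h\right)^{2}\right) = - 43 \left(5 + h\right)^{2} + 43 h$)
$\left(R{\left(102,92 \right)} + 4354\right) + T{\left(81 \right)} = \left(\left(- 43 \left(5 + 92\right)^{2} + 43 \cdot 92\right) + 4354\right) + \left(-1 + 3 \cdot 81\right) = \left(\left(- 43 \cdot 97^{2} + 3956\right) + 4354\right) + \left(-1 + 243\right) = \left(\left(\left(-43\right) 9409 + 3956\right) + 4354\right) + 242 = \left(\left(-404587 + 3956\right) + 4354\right) + 242 = \left(-400631 + 4354\right) + 242 = -396277 + 242 = -396035$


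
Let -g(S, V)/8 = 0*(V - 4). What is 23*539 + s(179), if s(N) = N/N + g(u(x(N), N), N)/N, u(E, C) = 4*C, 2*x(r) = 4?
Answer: 12398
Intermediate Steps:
x(r) = 2 (x(r) = (1/2)*4 = 2)
g(S, V) = 0 (g(S, V) = -0*(V - 4) = -0*(-4 + V) = -8*0 = 0)
s(N) = 1 (s(N) = N/N + 0/N = 1 + 0 = 1)
23*539 + s(179) = 23*539 + 1 = 12397 + 1 = 12398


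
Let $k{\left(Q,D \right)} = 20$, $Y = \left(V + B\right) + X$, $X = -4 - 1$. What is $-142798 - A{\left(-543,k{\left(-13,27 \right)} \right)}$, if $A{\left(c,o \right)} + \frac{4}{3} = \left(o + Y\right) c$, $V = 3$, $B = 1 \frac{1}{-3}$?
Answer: $- \frac{399611}{3} \approx -1.332 \cdot 10^{5}$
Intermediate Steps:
$X = -5$ ($X = -4 - 1 = -5$)
$B = - \frac{1}{3}$ ($B = 1 \left(- \frac{1}{3}\right) = - \frac{1}{3} \approx -0.33333$)
$Y = - \frac{7}{3}$ ($Y = \left(3 - \frac{1}{3}\right) - 5 = \frac{8}{3} - 5 = - \frac{7}{3} \approx -2.3333$)
$A{\left(c,o \right)} = - \frac{4}{3} + c \left(- \frac{7}{3} + o\right)$ ($A{\left(c,o \right)} = - \frac{4}{3} + \left(o - \frac{7}{3}\right) c = - \frac{4}{3} + \left(- \frac{7}{3} + o\right) c = - \frac{4}{3} + c \left(- \frac{7}{3} + o\right)$)
$-142798 - A{\left(-543,k{\left(-13,27 \right)} \right)} = -142798 - \left(- \frac{4}{3} - -1267 - 10860\right) = -142798 - \left(- \frac{4}{3} + 1267 - 10860\right) = -142798 - - \frac{28783}{3} = -142798 + \frac{28783}{3} = - \frac{399611}{3}$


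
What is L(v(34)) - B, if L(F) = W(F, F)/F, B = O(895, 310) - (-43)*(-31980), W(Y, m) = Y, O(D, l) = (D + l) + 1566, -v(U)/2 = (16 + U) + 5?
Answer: 1372370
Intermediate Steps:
v(U) = -42 - 2*U (v(U) = -2*((16 + U) + 5) = -2*(21 + U) = -42 - 2*U)
O(D, l) = 1566 + D + l
B = -1372369 (B = (1566 + 895 + 310) - (-43)*(-31980) = 2771 - 1*1375140 = 2771 - 1375140 = -1372369)
L(F) = 1 (L(F) = F/F = 1)
L(v(34)) - B = 1 - 1*(-1372369) = 1 + 1372369 = 1372370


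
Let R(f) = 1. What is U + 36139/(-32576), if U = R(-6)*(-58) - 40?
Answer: -6343/64 ≈ -99.109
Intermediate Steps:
U = -98 (U = 1*(-58) - 40 = -58 - 40 = -98)
U + 36139/(-32576) = -98 + 36139/(-32576) = -98 + 36139*(-1/32576) = -98 - 71/64 = -6343/64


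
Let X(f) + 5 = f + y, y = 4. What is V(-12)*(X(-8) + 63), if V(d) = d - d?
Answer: 0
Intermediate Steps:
V(d) = 0
X(f) = -1 + f (X(f) = -5 + (f + 4) = -5 + (4 + f) = -1 + f)
V(-12)*(X(-8) + 63) = 0*((-1 - 8) + 63) = 0*(-9 + 63) = 0*54 = 0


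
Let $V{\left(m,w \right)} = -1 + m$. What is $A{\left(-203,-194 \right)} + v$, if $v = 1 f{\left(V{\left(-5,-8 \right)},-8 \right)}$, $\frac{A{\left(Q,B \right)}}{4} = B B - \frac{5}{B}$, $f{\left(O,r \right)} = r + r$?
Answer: $\frac{14601226}{97} \approx 1.5053 \cdot 10^{5}$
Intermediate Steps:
$f{\left(O,r \right)} = 2 r$
$A{\left(Q,B \right)} = - \frac{20}{B} + 4 B^{2}$ ($A{\left(Q,B \right)} = 4 \left(B B - \frac{5}{B}\right) = 4 \left(B^{2} - \frac{5}{B}\right) = - \frac{20}{B} + 4 B^{2}$)
$v = -16$ ($v = 1 \cdot 2 \left(-8\right) = 1 \left(-16\right) = -16$)
$A{\left(-203,-194 \right)} + v = \frac{4 \left(-5 + \left(-194\right)^{3}\right)}{-194} - 16 = 4 \left(- \frac{1}{194}\right) \left(-5 - 7301384\right) - 16 = 4 \left(- \frac{1}{194}\right) \left(-7301389\right) - 16 = \frac{14602778}{97} - 16 = \frac{14601226}{97}$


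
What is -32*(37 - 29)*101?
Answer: -25856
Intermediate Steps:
-32*(37 - 29)*101 = -32*8*101 = -256*101 = -25856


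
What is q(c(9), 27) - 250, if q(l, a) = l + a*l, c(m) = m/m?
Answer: -222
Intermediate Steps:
c(m) = 1
q(c(9), 27) - 250 = 1*(1 + 27) - 250 = 1*28 - 250 = 28 - 250 = -222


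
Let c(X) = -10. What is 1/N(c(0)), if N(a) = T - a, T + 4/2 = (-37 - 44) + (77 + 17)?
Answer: 1/21 ≈ 0.047619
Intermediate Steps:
T = 11 (T = -2 + ((-37 - 44) + (77 + 17)) = -2 + (-81 + 94) = -2 + 13 = 11)
N(a) = 11 - a
1/N(c(0)) = 1/(11 - 1*(-10)) = 1/(11 + 10) = 1/21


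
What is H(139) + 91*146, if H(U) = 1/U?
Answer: 1846755/139 ≈ 13286.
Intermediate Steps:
H(139) + 91*146 = 1/139 + 91*146 = 1/139 + 13286 = 1846755/139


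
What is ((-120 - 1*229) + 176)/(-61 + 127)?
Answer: -173/66 ≈ -2.6212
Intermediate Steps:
((-120 - 1*229) + 176)/(-61 + 127) = ((-120 - 229) + 176)/66 = (-349 + 176)*(1/66) = -173*1/66 = -173/66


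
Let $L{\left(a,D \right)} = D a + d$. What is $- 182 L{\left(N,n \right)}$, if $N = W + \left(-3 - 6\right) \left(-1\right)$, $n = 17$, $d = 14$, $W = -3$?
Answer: $-21112$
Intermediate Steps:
$N = 6$ ($N = -3 + \left(-3 - 6\right) \left(-1\right) = -3 - -9 = -3 + 9 = 6$)
$L{\left(a,D \right)} = 14 + D a$ ($L{\left(a,D \right)} = D a + 14 = 14 + D a$)
$- 182 L{\left(N,n \right)} = - 182 \left(14 + 17 \cdot 6\right) = - 182 \left(14 + 102\right) = \left(-182\right) 116 = -21112$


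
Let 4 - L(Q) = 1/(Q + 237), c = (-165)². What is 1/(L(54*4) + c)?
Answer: 453/12334736 ≈ 3.6726e-5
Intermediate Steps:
c = 27225
L(Q) = 4 - 1/(237 + Q) (L(Q) = 4 - 1/(Q + 237) = 4 - 1/(237 + Q))
1/(L(54*4) + c) = 1/((947 + 4*(54*4))/(237 + 54*4) + 27225) = 1/((947 + 4*216)/(237 + 216) + 27225) = 1/((947 + 864)/453 + 27225) = 1/((1/453)*1811 + 27225) = 1/(1811/453 + 27225) = 1/(12334736/453) = 453/12334736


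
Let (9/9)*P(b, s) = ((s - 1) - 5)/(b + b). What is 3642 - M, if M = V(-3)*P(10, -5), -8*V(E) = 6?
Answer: 291327/80 ≈ 3641.6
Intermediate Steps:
V(E) = -3/4 (V(E) = -1/8*6 = -3/4)
P(b, s) = (-6 + s)/(2*b) (P(b, s) = ((s - 1) - 5)/(b + b) = ((-1 + s) - 5)/((2*b)) = (-6 + s)*(1/(2*b)) = (-6 + s)/(2*b))
M = 33/80 (M = -3*(-6 - 5)/(8*10) = -3*(-11)/(8*10) = -3/4*(-11/20) = 33/80 ≈ 0.41250)
3642 - M = 3642 - 1*33/80 = 3642 - 33/80 = 291327/80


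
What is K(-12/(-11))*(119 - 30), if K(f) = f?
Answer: 1068/11 ≈ 97.091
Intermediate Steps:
K(-12/(-11))*(119 - 30) = (-12/(-11))*(119 - 30) = -12*(-1/11)*89 = (12/11)*89 = 1068/11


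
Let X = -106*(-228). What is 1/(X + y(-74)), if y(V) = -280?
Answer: 1/23888 ≈ 4.1862e-5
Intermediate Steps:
X = 24168
1/(X + y(-74)) = 1/(24168 - 280) = 1/23888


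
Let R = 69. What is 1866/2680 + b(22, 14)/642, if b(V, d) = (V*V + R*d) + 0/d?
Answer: 1270993/430140 ≈ 2.9548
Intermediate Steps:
b(V, d) = V² + 69*d (b(V, d) = (V*V + 69*d) + 0/d = (V² + 69*d) + 0 = V² + 69*d)
1866/2680 + b(22, 14)/642 = 1866/2680 + (22² + 69*14)/642 = 1866*(1/2680) + (484 + 966)*(1/642) = 933/1340 + 1450*(1/642) = 933/1340 + 725/321 = 1270993/430140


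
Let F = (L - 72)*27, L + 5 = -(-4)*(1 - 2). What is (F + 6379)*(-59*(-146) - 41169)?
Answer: -136470560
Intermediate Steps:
L = -9 (L = -5 - (-4)*(1 - 2) = -5 - (-4)*(-1) = -5 - 2*2 = -5 - 4 = -9)
F = -2187 (F = (-9 - 72)*27 = -81*27 = -2187)
(F + 6379)*(-59*(-146) - 41169) = (-2187 + 6379)*(-59*(-146) - 41169) = 4192*(8614 - 41169) = 4192*(-32555) = -136470560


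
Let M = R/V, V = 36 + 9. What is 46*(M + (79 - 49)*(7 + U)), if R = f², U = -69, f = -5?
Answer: -769810/9 ≈ -85535.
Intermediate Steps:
V = 45
R = 25 (R = (-5)² = 25)
M = 5/9 (M = 25/45 = 25*(1/45) = 5/9 ≈ 0.55556)
46*(M + (79 - 49)*(7 + U)) = 46*(5/9 + (79 - 49)*(7 - 69)) = 46*(5/9 + 30*(-62)) = 46*(5/9 - 1860) = 46*(-16735/9) = -769810/9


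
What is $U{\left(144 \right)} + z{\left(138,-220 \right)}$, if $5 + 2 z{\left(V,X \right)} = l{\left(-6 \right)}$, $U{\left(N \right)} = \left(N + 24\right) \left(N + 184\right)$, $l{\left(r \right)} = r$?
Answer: $\frac{110197}{2} \approx 55099.0$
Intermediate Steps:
$U{\left(N \right)} = \left(24 + N\right) \left(184 + N\right)$
$z{\left(V,X \right)} = - \frac{11}{2}$ ($z{\left(V,X \right)} = - \frac{5}{2} + \frac{1}{2} \left(-6\right) = - \frac{5}{2} - 3 = - \frac{11}{2}$)
$U{\left(144 \right)} + z{\left(138,-220 \right)} = \left(4416 + 144^{2} + 208 \cdot 144\right) - \frac{11}{2} = \left(4416 + 20736 + 29952\right) - \frac{11}{2} = 55104 - \frac{11}{2} = \frac{110197}{2}$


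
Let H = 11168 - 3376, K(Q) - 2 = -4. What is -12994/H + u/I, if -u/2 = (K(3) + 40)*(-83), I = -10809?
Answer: -94802041/42111864 ≈ -2.2512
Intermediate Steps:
K(Q) = -2 (K(Q) = 2 - 4 = -2)
H = 7792
u = 6308 (u = -2*(-2 + 40)*(-83) = -76*(-83) = -2*(-3154) = 6308)
-12994/H + u/I = -12994/7792 + 6308/(-10809) = -12994*1/7792 + 6308*(-1/10809) = -6497/3896 - 6308/10809 = -94802041/42111864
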